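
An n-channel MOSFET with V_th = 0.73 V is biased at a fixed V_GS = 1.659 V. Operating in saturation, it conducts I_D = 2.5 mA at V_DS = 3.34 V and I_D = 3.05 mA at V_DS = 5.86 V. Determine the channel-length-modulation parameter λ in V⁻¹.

With V_GS fixed, I_D ∝ (1 + λ V_DS) in saturation, so I_D2/I_D1 = (1 + λ V_DS2)/(1 + λ V_DS1).
3.05/2.5 = 1.22 = (1 + 5.86 λ)/(1 + 3.34 λ).
Solving: λ (I_D1 V_DS2 − I_D2 V_DS1) = I_D2 − I_D1, so λ = (3.05 − 2.5) / (2.5 × 5.86 − 3.05 × 3.34) = 0.55 / 4.46 = 0.123 V⁻¹.

λ = 0.123 V⁻¹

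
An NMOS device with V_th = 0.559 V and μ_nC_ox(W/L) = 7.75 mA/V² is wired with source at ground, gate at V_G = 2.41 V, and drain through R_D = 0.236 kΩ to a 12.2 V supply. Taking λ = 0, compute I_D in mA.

I_D = 13.3 mA

V_GS = V_G = 2.41 V, so V_ov = 2.41 − 0.559 = 1.85 V.
Assume saturation: I_D = ½ k_n V_ov² = 0.5 × 7.75 × 1.85² = 13.3 mA, giving V_DS = V_DD − I_D R_D = 12.2 − 13.3 × 0.236 = 9.07 V.
V_DS = 9.07 V ≥ V_ov = 1.85 V, confirming saturation.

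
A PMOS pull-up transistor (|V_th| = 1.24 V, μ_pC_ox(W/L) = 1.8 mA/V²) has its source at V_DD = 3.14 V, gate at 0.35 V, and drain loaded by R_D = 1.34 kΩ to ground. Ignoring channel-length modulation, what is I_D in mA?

I_D = 1.71 mA

V_SG = V_DD − V_G = 3.14 − 0.35 = 2.79 V, so V_ov = 2.79 − 1.24 = 1.55 V.
Assume saturation: I_D = ½ k_p V_ov² = 0.5 × 1.8 × 1.55² = 2.16 mA, giving V_SD = V_DD − I_D R_D = 3.14 − 2.16 × 1.34 = 0.243 V.
But 0.243 V < V_ov = 1.55 V, so the device is actually in triode.
In triode I_D = k_p[V_ov V_SD − ½ V_SD²] and I_D = (V_DD − V_SD)/R_D. Equating: 1.21 V_SD² − 4.739 V_SD + 3.14 = 0, giving V_SD = 0.844 V (the root below V_ov).
I_D = (3.14 − 0.844) / 1.34 = 1.71 mA.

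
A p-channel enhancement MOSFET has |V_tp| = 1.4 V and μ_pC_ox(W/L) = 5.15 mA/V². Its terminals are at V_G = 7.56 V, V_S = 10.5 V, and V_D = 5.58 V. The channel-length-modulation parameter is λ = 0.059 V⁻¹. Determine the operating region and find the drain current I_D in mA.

V_SG = V_S − V_G = 10.5 − 7.56 = 2.94 V; V_SD = V_S − V_D = 10.5 − 5.58 = 4.92 V.
V_ov = V_SG − |V_tp| = 2.94 − 1.4 = 1.54 V.
Since V_SD = 4.92 V ≥ V_ov = 1.54 V, the device is in saturation.
I_D = ½ k_p V_ov² (1 + λ V_SD) = 0.5 × 5.15 × 1.54² × (1 + 0.059 × 4.92) = 7.88 mA.

Saturation; I_D = 7.88 mA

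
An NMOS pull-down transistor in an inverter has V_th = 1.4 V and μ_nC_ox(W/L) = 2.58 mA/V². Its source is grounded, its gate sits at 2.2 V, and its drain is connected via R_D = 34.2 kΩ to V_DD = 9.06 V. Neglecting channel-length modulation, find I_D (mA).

I_D = 0.261 mA

V_GS = V_G = 2.2 V, so V_ov = 2.2 − 1.4 = 0.8 V.
Assume saturation: I_D = ½ k_n V_ov² = 0.5 × 2.58 × 0.8² = 0.826 mA, giving V_DS = V_DD − I_D R_D = 9.06 − 0.826 × 34.2 = -19.2 V.
But -19.2 V < V_ov = 0.8 V, so the device is actually in triode.
In triode I_D = k_n[V_ov V_DS − ½ V_DS²] and I_D = (V_DD − V_DS)/R_D. Equating: 44.1 V_DS² − 71.59 V_DS + 9.06 = 0, giving V_DS = 0.138 V (the root below V_ov).
I_D = (9.06 − 0.138) / 34.2 = 0.261 mA.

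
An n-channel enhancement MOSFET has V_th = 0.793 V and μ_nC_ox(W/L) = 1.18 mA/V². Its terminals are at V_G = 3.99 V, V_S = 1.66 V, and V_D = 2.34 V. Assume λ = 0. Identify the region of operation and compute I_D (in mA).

V_GS = V_G − V_S = 3.99 − 1.66 = 2.33 V; V_DS = V_D − V_S = 2.34 − 1.66 = 0.68 V.
V_ov = V_GS − V_th = 2.33 − 0.793 = 1.54 V.
Since V_DS = 0.68 V < V_ov = 1.54 V, the device is in the triode region.
I_D = k_n [V_ov · V_DS − ½ V_DS²] = 1.18 × [1.54 × 0.68 − 0.5 × 0.68²] = 0.96 mA.

Triode; I_D = 0.960 mA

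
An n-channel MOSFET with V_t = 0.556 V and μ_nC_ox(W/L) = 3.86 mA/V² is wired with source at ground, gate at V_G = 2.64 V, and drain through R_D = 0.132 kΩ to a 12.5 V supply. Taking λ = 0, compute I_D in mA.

I_D = 8.38 mA

V_GS = V_G = 2.64 V, so V_ov = 2.64 − 0.556 = 2.08 V.
Assume saturation: I_D = ½ k_n V_ov² = 0.5 × 3.86 × 2.08² = 8.38 mA, giving V_DS = V_DD − I_D R_D = 12.5 − 8.38 × 0.132 = 11.4 V.
V_DS = 11.4 V ≥ V_ov = 2.08 V, confirming saturation.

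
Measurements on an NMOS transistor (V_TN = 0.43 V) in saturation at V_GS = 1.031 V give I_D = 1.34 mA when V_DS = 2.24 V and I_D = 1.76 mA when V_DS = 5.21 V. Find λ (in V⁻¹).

λ = 0.138 V⁻¹

With V_GS fixed, I_D ∝ (1 + λ V_DS) in saturation, so I_D2/I_D1 = (1 + λ V_DS2)/(1 + λ V_DS1).
1.76/1.34 = 1.313 = (1 + 5.21 λ)/(1 + 2.24 λ).
Solving: λ (I_D1 V_DS2 − I_D2 V_DS1) = I_D2 − I_D1, so λ = (1.76 − 1.34) / (1.34 × 5.21 − 1.76 × 2.24) = 0.42 / 3.04 = 0.138 V⁻¹.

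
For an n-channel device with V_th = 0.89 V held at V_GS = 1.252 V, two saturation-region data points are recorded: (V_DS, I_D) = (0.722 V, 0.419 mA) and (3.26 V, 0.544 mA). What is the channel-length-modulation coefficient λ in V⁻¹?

λ = 0.128 V⁻¹

With V_GS fixed, I_D ∝ (1 + λ V_DS) in saturation, so I_D2/I_D1 = (1 + λ V_DS2)/(1 + λ V_DS1).
0.544/0.419 = 1.298 = (1 + 3.26 λ)/(1 + 0.722 λ).
Solving: λ (I_D1 V_DS2 − I_D2 V_DS1) = I_D2 − I_D1, so λ = (0.544 − 0.419) / (0.419 × 3.26 − 0.544 × 0.722) = 0.125 / 0.973 = 0.128 V⁻¹.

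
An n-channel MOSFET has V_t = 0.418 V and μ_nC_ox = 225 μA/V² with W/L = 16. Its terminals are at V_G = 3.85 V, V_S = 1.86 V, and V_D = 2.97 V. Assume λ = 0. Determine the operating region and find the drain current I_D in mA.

V_GS = V_G − V_S = 3.85 − 1.86 = 1.99 V; V_DS = V_D − V_S = 2.97 − 1.86 = 1.11 V.
k_n = μ_nC_ox · (W/L) = 3.6 mA/V².
V_ov = V_GS − V_t = 1.99 − 0.418 = 1.57 V.
Since V_DS = 1.11 V < V_ov = 1.57 V, the device is in the triode region.
I_D = k_n [V_ov · V_DS − ½ V_DS²] = 3.6 × [1.57 × 1.11 − 0.5 × 1.11²] = 4.06 mA.

Triode; I_D = 4.06 mA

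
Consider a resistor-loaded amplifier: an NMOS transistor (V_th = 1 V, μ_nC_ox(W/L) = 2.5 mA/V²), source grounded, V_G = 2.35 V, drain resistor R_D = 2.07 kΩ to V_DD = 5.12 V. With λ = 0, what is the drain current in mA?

V_GS = V_G = 2.35 V, so V_ov = 2.35 − 1 = 1.35 V.
Assume saturation: I_D = ½ k_n V_ov² = 0.5 × 2.5 × 1.35² = 2.28 mA, giving V_DS = V_DD − I_D R_D = 5.12 − 2.28 × 2.07 = 0.404 V.
But 0.404 V < V_ov = 1.35 V, so the device is actually in triode.
In triode I_D = k_n[V_ov V_DS − ½ V_DS²] and I_D = (V_DD − V_DS)/R_D. Equating: 2.59 V_DS² − 7.986 V_DS + 5.12 = 0, giving V_DS = 0.909 V (the root below V_ov).
I_D = (5.12 − 0.909) / 2.07 = 2.03 mA.

I_D = 2.03 mA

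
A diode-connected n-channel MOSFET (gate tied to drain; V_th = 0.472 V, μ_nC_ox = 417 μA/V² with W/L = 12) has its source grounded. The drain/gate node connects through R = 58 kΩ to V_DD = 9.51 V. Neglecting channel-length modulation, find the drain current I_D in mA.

With gate tied to drain, V_GS = V_DS ≥ V_GS − V_th, so the device is in saturation.
k_n = μ_nC_ox · (W/L) = 5.004 mA/V².
KCL at the drain: ½ k_n (V_GS − V_th)² = (V_DD − V_GS)/R.
Let x = V_GS − 0.472. Then 145 x² + x − 9.038 = 0, giving x = 0.246 V (positive root), so V_GS = 0.718 V.
I_D = (V_DD − V_GS)/R = (9.51 − 0.718) / 58 = 0.152 mA.

I_D = 0.152 mA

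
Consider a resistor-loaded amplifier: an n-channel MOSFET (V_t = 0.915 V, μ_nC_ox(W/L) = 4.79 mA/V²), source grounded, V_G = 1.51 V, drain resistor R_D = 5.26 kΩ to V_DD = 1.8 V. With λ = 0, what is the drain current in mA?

I_D = 0.318 mA

V_GS = V_G = 1.51 V, so V_ov = 1.51 − 0.915 = 0.595 V.
Assume saturation: I_D = ½ k_n V_ov² = 0.5 × 4.79 × 0.595² = 0.848 mA, giving V_DS = V_DD − I_D R_D = 1.8 − 0.848 × 5.26 = -2.66 V.
But -2.66 V < V_ov = 0.595 V, so the device is actually in triode.
In triode I_D = k_n[V_ov V_DS − ½ V_DS²] and I_D = (V_DD − V_DS)/R_D. Equating: 12.6 V_DS² − 15.99 V_DS + 1.8 = 0, giving V_DS = 0.125 V (the root below V_ov).
I_D = (1.8 − 0.125) / 5.26 = 0.318 mA.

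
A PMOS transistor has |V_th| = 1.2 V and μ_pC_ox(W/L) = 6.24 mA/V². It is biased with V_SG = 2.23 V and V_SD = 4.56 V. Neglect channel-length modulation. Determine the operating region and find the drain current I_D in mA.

V_ov = V_SG − |V_th| = 2.23 − 1.2 = 1.03 V.
Since V_SD = 4.56 V ≥ V_ov = 1.03 V, the device is in saturation.
I_D = ½ k_p V_ov² = 0.5 × 6.24 × 1.03² = 3.31 mA.

Saturation; I_D = 3.31 mA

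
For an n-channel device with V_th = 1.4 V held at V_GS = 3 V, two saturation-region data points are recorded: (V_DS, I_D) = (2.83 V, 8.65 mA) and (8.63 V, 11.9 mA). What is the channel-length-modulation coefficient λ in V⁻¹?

With V_GS fixed, I_D ∝ (1 + λ V_DS) in saturation, so I_D2/I_D1 = (1 + λ V_DS2)/(1 + λ V_DS1).
11.9/8.65 = 1.376 = (1 + 8.63 λ)/(1 + 2.83 λ).
Solving: λ (I_D1 V_DS2 − I_D2 V_DS1) = I_D2 − I_D1, so λ = (11.9 − 8.65) / (8.65 × 8.63 − 11.9 × 2.83) = 3.25 / 41 = 0.0793 V⁻¹.

λ = 0.0793 V⁻¹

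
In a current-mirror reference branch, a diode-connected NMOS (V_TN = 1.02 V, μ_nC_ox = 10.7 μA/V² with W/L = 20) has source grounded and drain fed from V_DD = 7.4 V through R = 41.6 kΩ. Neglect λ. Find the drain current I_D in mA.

I_D = 0.127 mA

With gate tied to drain, V_GS = V_DS ≥ V_GS − V_TN, so the device is in saturation.
k_n = μ_nC_ox · (W/L) = 0.214 mA/V².
KCL at the drain: ½ k_n (V_GS − V_TN)² = (V_DD − V_GS)/R.
Let x = V_GS − 1.02. Then 4.45 x² + x − 6.38 = 0, giving x = 1.09 V (positive root), so V_GS = 2.11 V.
I_D = (V_DD − V_GS)/R = (7.4 − 2.11) / 41.6 = 0.127 mA.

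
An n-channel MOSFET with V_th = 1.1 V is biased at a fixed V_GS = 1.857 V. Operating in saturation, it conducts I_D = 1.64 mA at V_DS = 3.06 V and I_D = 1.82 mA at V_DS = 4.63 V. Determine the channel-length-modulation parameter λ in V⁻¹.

With V_GS fixed, I_D ∝ (1 + λ V_DS) in saturation, so I_D2/I_D1 = (1 + λ V_DS2)/(1 + λ V_DS1).
1.82/1.64 = 1.11 = (1 + 4.63 λ)/(1 + 3.06 λ).
Solving: λ (I_D1 V_DS2 − I_D2 V_DS1) = I_D2 − I_D1, so λ = (1.82 − 1.64) / (1.64 × 4.63 − 1.82 × 3.06) = 0.18 / 2.02 = 0.0889 V⁻¹.

λ = 0.0889 V⁻¹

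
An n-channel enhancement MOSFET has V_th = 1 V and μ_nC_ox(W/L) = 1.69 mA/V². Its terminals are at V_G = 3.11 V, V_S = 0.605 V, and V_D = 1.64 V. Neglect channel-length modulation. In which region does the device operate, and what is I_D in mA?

V_GS = V_G − V_S = 3.11 − 0.605 = 2.5 V; V_DS = V_D − V_S = 1.64 − 0.605 = 1.03 V.
V_ov = V_GS − V_th = 2.5 − 1 = 1.5 V.
Since V_DS = 1.03 V < V_ov = 1.5 V, the device is in the triode region.
I_D = k_n [V_ov · V_DS − ½ V_DS²] = 1.69 × [1.5 × 1.03 − 0.5 × 1.03²] = 1.73 mA.

Triode; I_D = 1.73 mA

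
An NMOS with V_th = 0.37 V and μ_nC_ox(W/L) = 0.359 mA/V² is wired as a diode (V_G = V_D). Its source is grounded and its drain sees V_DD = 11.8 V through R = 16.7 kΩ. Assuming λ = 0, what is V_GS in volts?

V_GS = 2.16 V

With gate tied to drain, V_GS = V_DS ≥ V_GS − V_th, so the device is in saturation.
KCL at the drain: ½ k_n (V_GS − V_th)² = (V_DD − V_GS)/R.
Let x = V_GS − 0.37. Then 3 x² + x − 11.43 = 0, giving x = 1.79 V (positive root), so V_GS = 2.16 V.
I_D = (V_DD − V_GS)/R = (11.8 − 2.16) / 16.7 = 0.577 mA.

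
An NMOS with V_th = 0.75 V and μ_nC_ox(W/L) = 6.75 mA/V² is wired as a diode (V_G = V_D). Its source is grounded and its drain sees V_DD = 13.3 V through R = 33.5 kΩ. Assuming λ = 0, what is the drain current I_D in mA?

With gate tied to drain, V_GS = V_DS ≥ V_GS − V_th, so the device is in saturation.
KCL at the drain: ½ k_n (V_GS − V_th)² = (V_DD − V_GS)/R.
Let x = V_GS − 0.75. Then 113 x² + x − 12.55 = 0, giving x = 0.329 V (positive root), so V_GS = 1.08 V.
I_D = (V_DD − V_GS)/R = (13.3 − 1.08) / 33.5 = 0.365 mA.

I_D = 0.365 mA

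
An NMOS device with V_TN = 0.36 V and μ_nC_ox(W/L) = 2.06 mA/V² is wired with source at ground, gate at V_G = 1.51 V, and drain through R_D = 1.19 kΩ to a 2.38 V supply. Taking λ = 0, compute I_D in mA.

V_GS = V_G = 1.51 V, so V_ov = 1.51 − 0.36 = 1.15 V.
Assume saturation: I_D = ½ k_n V_ov² = 0.5 × 2.06 × 1.15² = 1.36 mA, giving V_DS = V_DD − I_D R_D = 2.38 − 1.36 × 1.19 = 0.759 V.
But 0.759 V < V_ov = 1.15 V, so the device is actually in triode.
In triode I_D = k_n[V_ov V_DS − ½ V_DS²] and I_D = (V_DD − V_DS)/R_D. Equating: 1.23 V_DS² − 3.819 V_DS + 2.38 = 0, giving V_DS = 0.861 V (the root below V_ov).
I_D = (2.38 − 0.861) / 1.19 = 1.28 mA.

I_D = 1.28 mA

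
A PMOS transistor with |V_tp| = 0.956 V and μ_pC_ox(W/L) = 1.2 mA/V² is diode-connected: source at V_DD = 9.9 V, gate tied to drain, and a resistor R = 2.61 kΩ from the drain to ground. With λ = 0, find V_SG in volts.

With gate tied to drain, V_SG = V_SD ≥ V_SG − |V_tp|, so the device is in saturation.
KCL at the drain: ½ k_p (V_SG − |V_tp|)² = (V_DD − V_SG)/R.
Let x = V_SG − 0.956. Then 1.57 x² + x − 8.944 = 0, giving x = 2.09 V (positive root), so V_SG = 3.05 V.
I_D = (V_DD − V_SG)/R = (9.9 − 3.05) / 2.61 = 2.63 mA.

V_SG = 3.05 V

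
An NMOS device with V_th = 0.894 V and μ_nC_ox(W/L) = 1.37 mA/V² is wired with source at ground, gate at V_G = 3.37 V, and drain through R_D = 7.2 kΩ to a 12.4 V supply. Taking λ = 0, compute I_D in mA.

I_D = 1.65 mA

V_GS = V_G = 3.37 V, so V_ov = 3.37 − 0.894 = 2.48 V.
Assume saturation: I_D = ½ k_n V_ov² = 0.5 × 1.37 × 2.48² = 4.2 mA, giving V_DS = V_DD − I_D R_D = 12.4 − 4.2 × 7.2 = -17.8 V.
But -17.8 V < V_ov = 2.48 V, so the device is actually in triode.
In triode I_D = k_n[V_ov V_DS − ½ V_DS²] and I_D = (V_DD − V_DS)/R_D. Equating: 4.93 V_DS² − 25.42 V_DS + 12.4 = 0, giving V_DS = 0.545 V (the root below V_ov).
I_D = (12.4 − 0.545) / 7.2 = 1.65 mA.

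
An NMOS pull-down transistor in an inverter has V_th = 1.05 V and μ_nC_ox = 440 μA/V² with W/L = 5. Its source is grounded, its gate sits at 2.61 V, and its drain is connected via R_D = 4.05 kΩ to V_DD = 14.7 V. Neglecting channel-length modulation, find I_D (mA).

I_D = 2.68 mA

V_GS = V_G = 2.61 V, so V_ov = 2.61 − 1.05 = 1.56 V.
k_n = μ_nC_ox · (W/L) = 2.2 mA/V².
Assume saturation: I_D = ½ k_n V_ov² = 0.5 × 2.2 × 1.56² = 2.68 mA, giving V_DS = V_DD − I_D R_D = 14.7 − 2.68 × 4.05 = 3.86 V.
V_DS = 3.86 V ≥ V_ov = 1.56 V, confirming saturation.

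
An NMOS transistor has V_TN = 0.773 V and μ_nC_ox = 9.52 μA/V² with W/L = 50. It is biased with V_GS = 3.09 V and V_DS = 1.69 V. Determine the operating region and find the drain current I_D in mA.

Triode; I_D = 1.18 mA

k_n = μ_nC_ox · (W/L) = 0.476 mA/V².
V_ov = V_GS − V_TN = 3.09 − 0.773 = 2.32 V.
Since V_DS = 1.69 V < V_ov = 2.32 V, the device is in the triode region.
I_D = k_n [V_ov · V_DS − ½ V_DS²] = 0.476 × [2.32 × 1.69 − 0.5 × 1.69²] = 1.18 mA.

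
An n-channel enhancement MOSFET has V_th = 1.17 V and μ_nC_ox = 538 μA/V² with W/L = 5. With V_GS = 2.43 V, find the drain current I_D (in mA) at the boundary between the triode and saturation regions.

I_D = 2.14 mA

At the boundary V_DS = V_ov = V_GS − V_th = 2.43 − 1.17 = 1.26 V.
k_n = μ_nC_ox · (W/L) = 2.69 mA/V².
I_D = ½ k_n V_ov² = 0.5 × 2.69 × 1.26² = 2.14 mA.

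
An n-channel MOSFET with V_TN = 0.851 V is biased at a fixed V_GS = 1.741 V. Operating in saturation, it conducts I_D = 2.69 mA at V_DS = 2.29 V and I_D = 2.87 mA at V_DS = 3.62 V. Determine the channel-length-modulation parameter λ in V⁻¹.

λ = 0.0569 V⁻¹

With V_GS fixed, I_D ∝ (1 + λ V_DS) in saturation, so I_D2/I_D1 = (1 + λ V_DS2)/(1 + λ V_DS1).
2.87/2.69 = 1.067 = (1 + 3.62 λ)/(1 + 2.29 λ).
Solving: λ (I_D1 V_DS2 − I_D2 V_DS1) = I_D2 − I_D1, so λ = (2.87 − 2.69) / (2.69 × 3.62 − 2.87 × 2.29) = 0.18 / 3.17 = 0.0569 V⁻¹.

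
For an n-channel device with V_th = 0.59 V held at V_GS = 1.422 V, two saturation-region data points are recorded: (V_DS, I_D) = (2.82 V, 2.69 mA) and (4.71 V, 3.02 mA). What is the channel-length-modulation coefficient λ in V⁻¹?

With V_GS fixed, I_D ∝ (1 + λ V_DS) in saturation, so I_D2/I_D1 = (1 + λ V_DS2)/(1 + λ V_DS1).
3.02/2.69 = 1.123 = (1 + 4.71 λ)/(1 + 2.82 λ).
Solving: λ (I_D1 V_DS2 − I_D2 V_DS1) = I_D2 − I_D1, so λ = (3.02 − 2.69) / (2.69 × 4.71 − 3.02 × 2.82) = 0.33 / 4.15 = 0.0795 V⁻¹.

λ = 0.0795 V⁻¹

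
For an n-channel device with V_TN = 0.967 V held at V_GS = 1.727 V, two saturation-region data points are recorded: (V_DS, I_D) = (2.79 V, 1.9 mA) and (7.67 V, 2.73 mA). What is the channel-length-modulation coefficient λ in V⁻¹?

With V_GS fixed, I_D ∝ (1 + λ V_DS) in saturation, so I_D2/I_D1 = (1 + λ V_DS2)/(1 + λ V_DS1).
2.73/1.9 = 1.437 = (1 + 7.67 λ)/(1 + 2.79 λ).
Solving: λ (I_D1 V_DS2 − I_D2 V_DS1) = I_D2 − I_D1, so λ = (2.73 − 1.9) / (1.9 × 7.67 − 2.73 × 2.79) = 0.83 / 6.96 = 0.119 V⁻¹.

λ = 0.119 V⁻¹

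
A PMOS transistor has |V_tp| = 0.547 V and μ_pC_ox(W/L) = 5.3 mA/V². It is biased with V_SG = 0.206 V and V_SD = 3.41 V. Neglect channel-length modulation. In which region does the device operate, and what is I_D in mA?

Cutoff; I_D = 0 mA

V_SG = 0.206 V < |V_tp| = 0.547 V, so the transistor is in cutoff.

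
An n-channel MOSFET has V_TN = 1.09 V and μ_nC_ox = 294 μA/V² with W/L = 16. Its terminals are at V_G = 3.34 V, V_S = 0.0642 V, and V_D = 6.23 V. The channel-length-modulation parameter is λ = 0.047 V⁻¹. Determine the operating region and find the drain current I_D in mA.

V_GS = V_G − V_S = 3.34 − 0.0642 = 3.28 V; V_DS = V_D − V_S = 6.23 − 0.0642 = 6.17 V.
k_n = μ_nC_ox · (W/L) = 4.704 mA/V².
V_ov = V_GS − V_TN = 3.28 − 1.09 = 2.19 V.
Since V_DS = 6.17 V ≥ V_ov = 2.19 V, the device is in saturation.
I_D = ½ k_n V_ov² (1 + λ V_DS) = 0.5 × 4.704 × 2.19² × (1 + 0.047 × 6.17) = 14.5 mA.

Saturation; I_D = 14.5 mA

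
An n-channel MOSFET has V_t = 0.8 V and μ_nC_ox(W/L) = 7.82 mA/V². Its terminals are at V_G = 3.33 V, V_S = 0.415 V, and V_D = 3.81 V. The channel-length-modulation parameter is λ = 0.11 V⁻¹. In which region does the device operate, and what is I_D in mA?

Saturation; I_D = 24.0 mA

V_GS = V_G − V_S = 3.33 − 0.415 = 2.92 V; V_DS = V_D − V_S = 3.81 − 0.415 = 3.4 V.
V_ov = V_GS − V_t = 2.92 − 0.8 = 2.12 V.
Since V_DS = 3.4 V ≥ V_ov = 2.12 V, the device is in saturation.
I_D = ½ k_n V_ov² (1 + λ V_DS) = 0.5 × 7.82 × 2.12² × (1 + 0.11 × 3.4) = 24 mA.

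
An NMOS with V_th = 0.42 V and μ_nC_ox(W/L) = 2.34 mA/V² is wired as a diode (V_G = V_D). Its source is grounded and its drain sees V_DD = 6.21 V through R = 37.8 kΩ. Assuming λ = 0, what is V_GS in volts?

V_GS = 0.771 V

With gate tied to drain, V_GS = V_DS ≥ V_GS − V_th, so the device is in saturation.
KCL at the drain: ½ k_n (V_GS − V_th)² = (V_DD − V_GS)/R.
Let x = V_GS − 0.42. Then 44.2 x² + x − 5.79 = 0, giving x = 0.351 V (positive root), so V_GS = 0.771 V.
I_D = (V_DD − V_GS)/R = (6.21 − 0.771) / 37.8 = 0.144 mA.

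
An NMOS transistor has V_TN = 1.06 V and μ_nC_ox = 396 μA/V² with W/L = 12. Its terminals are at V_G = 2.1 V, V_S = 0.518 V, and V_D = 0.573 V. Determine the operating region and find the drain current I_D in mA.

V_GS = V_G − V_S = 2.1 − 0.518 = 1.58 V; V_DS = V_D − V_S = 0.573 − 0.518 = 0.055 V.
k_n = μ_nC_ox · (W/L) = 4.752 mA/V².
V_ov = V_GS − V_TN = 1.58 − 1.06 = 0.522 V.
Since V_DS = 0.055 V < V_ov = 0.522 V, the device is in the triode region.
I_D = k_n [V_ov · V_DS − ½ V_DS²] = 4.752 × [0.522 × 0.055 − 0.5 × 0.055²] = 0.129 mA.

Triode; I_D = 0.129 mA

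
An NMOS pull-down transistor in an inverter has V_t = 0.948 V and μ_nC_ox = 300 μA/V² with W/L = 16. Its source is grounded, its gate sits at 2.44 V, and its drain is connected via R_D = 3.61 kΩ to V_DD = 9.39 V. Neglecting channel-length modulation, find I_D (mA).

V_GS = V_G = 2.44 V, so V_ov = 2.44 − 0.948 = 1.49 V.
k_n = μ_nC_ox · (W/L) = 4.8 mA/V².
Assume saturation: I_D = ½ k_n V_ov² = 0.5 × 4.8 × 1.49² = 5.34 mA, giving V_DS = V_DD − I_D R_D = 9.39 − 5.34 × 3.61 = -9.9 V.
But -9.9 V < V_ov = 1.49 V, so the device is actually in triode.
In triode I_D = k_n[V_ov V_DS − ½ V_DS²] and I_D = (V_DD − V_DS)/R_D. Equating: 8.66 V_DS² − 26.85 V_DS + 9.39 = 0, giving V_DS = 0.402 V (the root below V_ov).
I_D = (9.39 − 0.402) / 3.61 = 2.49 mA.

I_D = 2.49 mA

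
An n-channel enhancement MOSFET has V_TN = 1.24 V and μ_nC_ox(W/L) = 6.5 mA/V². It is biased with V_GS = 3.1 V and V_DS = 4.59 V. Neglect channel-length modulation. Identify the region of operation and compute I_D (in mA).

Saturation; I_D = 11.2 mA

V_ov = V_GS − V_TN = 3.1 − 1.24 = 1.86 V.
Since V_DS = 4.59 V ≥ V_ov = 1.86 V, the device is in saturation.
I_D = ½ k_n V_ov² = 0.5 × 6.5 × 1.86² = 11.2 mA.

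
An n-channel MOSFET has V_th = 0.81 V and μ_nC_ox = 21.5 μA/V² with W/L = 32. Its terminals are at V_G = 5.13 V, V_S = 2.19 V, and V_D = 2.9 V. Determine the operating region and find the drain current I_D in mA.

V_GS = V_G − V_S = 5.13 − 2.19 = 2.94 V; V_DS = V_D − V_S = 2.9 − 2.19 = 0.71 V.
k_n = μ_nC_ox · (W/L) = 0.688 mA/V².
V_ov = V_GS − V_th = 2.94 − 0.81 = 2.13 V.
Since V_DS = 0.71 V < V_ov = 2.13 V, the device is in the triode region.
I_D = k_n [V_ov · V_DS − ½ V_DS²] = 0.688 × [2.13 × 0.71 − 0.5 × 0.71²] = 0.867 mA.

Triode; I_D = 0.867 mA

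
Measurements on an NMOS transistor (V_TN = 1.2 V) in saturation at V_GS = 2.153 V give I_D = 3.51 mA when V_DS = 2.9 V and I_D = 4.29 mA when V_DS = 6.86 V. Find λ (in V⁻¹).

λ = 0.0670 V⁻¹

With V_GS fixed, I_D ∝ (1 + λ V_DS) in saturation, so I_D2/I_D1 = (1 + λ V_DS2)/(1 + λ V_DS1).
4.29/3.51 = 1.222 = (1 + 6.86 λ)/(1 + 2.9 λ).
Solving: λ (I_D1 V_DS2 − I_D2 V_DS1) = I_D2 − I_D1, so λ = (4.29 − 3.51) / (3.51 × 6.86 − 4.29 × 2.9) = 0.78 / 11.6 = 0.067 V⁻¹.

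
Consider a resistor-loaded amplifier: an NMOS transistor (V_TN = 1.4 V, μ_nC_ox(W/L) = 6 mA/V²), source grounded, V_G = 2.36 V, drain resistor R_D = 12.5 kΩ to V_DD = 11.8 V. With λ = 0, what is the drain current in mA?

I_D = 0.930 mA

V_GS = V_G = 2.36 V, so V_ov = 2.36 − 1.4 = 0.96 V.
Assume saturation: I_D = ½ k_n V_ov² = 0.5 × 6 × 0.96² = 2.76 mA, giving V_DS = V_DD − I_D R_D = 11.8 − 2.76 × 12.5 = -22.8 V.
But -22.8 V < V_ov = 0.96 V, so the device is actually in triode.
In triode I_D = k_n[V_ov V_DS − ½ V_DS²] and I_D = (V_DD − V_DS)/R_D. Equating: 37.5 V_DS² − 73 V_DS + 11.8 = 0, giving V_DS = 0.178 V (the root below V_ov).
I_D = (11.8 − 0.178) / 12.5 = 0.93 mA.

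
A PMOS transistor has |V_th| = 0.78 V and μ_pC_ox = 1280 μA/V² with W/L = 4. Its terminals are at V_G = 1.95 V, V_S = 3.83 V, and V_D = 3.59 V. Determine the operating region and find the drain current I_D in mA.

Triode; I_D = 1.20 mA

V_SG = V_S − V_G = 3.83 − 1.95 = 1.88 V; V_SD = V_S − V_D = 3.83 − 3.59 = 0.24 V.
k_p = μ_pC_ox · (W/L) = 5.12 mA/V².
V_ov = V_SG − |V_th| = 1.88 − 0.78 = 1.1 V.
Since V_SD = 0.24 V < V_ov = 1.1 V, the device is in the triode region.
I_D = k_p [V_ov · V_SD − ½ V_SD²] = 5.12 × [1.1 × 0.24 − 0.5 × 0.24²] = 1.2 mA.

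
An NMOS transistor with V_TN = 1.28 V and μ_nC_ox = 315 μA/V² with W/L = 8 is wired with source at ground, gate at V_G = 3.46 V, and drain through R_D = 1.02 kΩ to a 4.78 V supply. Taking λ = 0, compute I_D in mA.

V_GS = V_G = 3.46 V, so V_ov = 3.46 − 1.28 = 2.18 V.
k_n = μ_nC_ox · (W/L) = 2.52 mA/V².
Assume saturation: I_D = ½ k_n V_ov² = 0.5 × 2.52 × 2.18² = 5.99 mA, giving V_DS = V_DD − I_D R_D = 4.78 − 5.99 × 1.02 = -1.33 V.
But -1.33 V < V_ov = 2.18 V, so the device is actually in triode.
In triode I_D = k_n[V_ov V_DS − ½ V_DS²] and I_D = (V_DD − V_DS)/R_D. Equating: 1.29 V_DS² − 6.603 V_DS + 4.78 = 0, giving V_DS = 0.872 V (the root below V_ov).
I_D = (4.78 − 0.872) / 1.02 = 3.83 mA.

I_D = 3.83 mA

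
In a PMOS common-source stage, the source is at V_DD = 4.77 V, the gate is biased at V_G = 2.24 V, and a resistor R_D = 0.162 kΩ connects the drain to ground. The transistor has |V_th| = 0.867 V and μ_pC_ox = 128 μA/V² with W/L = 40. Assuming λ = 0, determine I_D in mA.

I_D = 7.08 mA

V_SG = V_DD − V_G = 4.77 − 2.24 = 2.53 V, so V_ov = 2.53 − 0.867 = 1.66 V.
k_p = μ_pC_ox · (W/L) = 5.12 mA/V².
Assume saturation: I_D = ½ k_p V_ov² = 0.5 × 5.12 × 1.66² = 7.08 mA, giving V_SD = V_DD − I_D R_D = 4.77 − 7.08 × 0.162 = 3.62 V.
V_SD = 3.62 V ≥ V_ov = 1.66 V, confirming saturation.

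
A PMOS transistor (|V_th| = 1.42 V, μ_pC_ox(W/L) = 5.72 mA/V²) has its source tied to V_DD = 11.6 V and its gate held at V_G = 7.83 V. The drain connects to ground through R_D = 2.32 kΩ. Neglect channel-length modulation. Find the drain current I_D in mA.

I_D = 4.83 mA

V_SG = V_DD − V_G = 11.6 − 7.83 = 3.77 V, so V_ov = 3.77 − 1.42 = 2.35 V.
Assume saturation: I_D = ½ k_p V_ov² = 0.5 × 5.72 × 2.35² = 15.8 mA, giving V_SD = V_DD − I_D R_D = 11.6 − 15.8 × 2.32 = -25 V.
But -25 V < V_ov = 2.35 V, so the device is actually in triode.
In triode I_D = k_p[V_ov V_SD − ½ V_SD²] and I_D = (V_DD − V_SD)/R_D. Equating: 6.64 V_SD² − 32.19 V_SD + 11.6 = 0, giving V_SD = 0.392 V (the root below V_ov).
I_D = (11.6 − 0.392) / 2.32 = 4.83 mA.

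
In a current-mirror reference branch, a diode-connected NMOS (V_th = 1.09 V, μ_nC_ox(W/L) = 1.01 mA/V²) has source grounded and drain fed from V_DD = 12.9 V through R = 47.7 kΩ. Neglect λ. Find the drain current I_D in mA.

I_D = 0.233 mA

With gate tied to drain, V_GS = V_DS ≥ V_GS − V_th, so the device is in saturation.
KCL at the drain: ½ k_n (V_GS − V_th)² = (V_DD − V_GS)/R.
Let x = V_GS − 1.09. Then 24.1 x² + x − 11.81 = 0, giving x = 0.68 V (positive root), so V_GS = 1.77 V.
I_D = (V_DD − V_GS)/R = (12.9 − 1.77) / 47.7 = 0.233 mA.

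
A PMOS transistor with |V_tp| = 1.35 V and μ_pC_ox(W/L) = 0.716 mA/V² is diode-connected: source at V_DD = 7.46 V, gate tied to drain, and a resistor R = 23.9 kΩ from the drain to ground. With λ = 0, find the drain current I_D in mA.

With gate tied to drain, V_SG = V_SD ≥ V_SG − |V_tp|, so the device is in saturation.
KCL at the drain: ½ k_p (V_SG − |V_tp|)² = (V_DD − V_SG)/R.
Let x = V_SG − 1.35. Then 8.56 x² + x − 6.11 = 0, giving x = 0.789 V (positive root), so V_SG = 2.14 V.
I_D = (V_DD − V_SG)/R = (7.46 − 2.14) / 23.9 = 0.223 mA.

I_D = 0.223 mA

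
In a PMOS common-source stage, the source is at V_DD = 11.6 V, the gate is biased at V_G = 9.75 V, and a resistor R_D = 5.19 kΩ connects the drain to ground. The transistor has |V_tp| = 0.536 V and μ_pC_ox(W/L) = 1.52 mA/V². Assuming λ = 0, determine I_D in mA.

I_D = 1.31 mA

V_SG = V_DD − V_G = 11.6 − 9.75 = 1.85 V, so V_ov = 1.85 − 0.536 = 1.31 V.
Assume saturation: I_D = ½ k_p V_ov² = 0.5 × 1.52 × 1.31² = 1.31 mA, giving V_SD = V_DD − I_D R_D = 11.6 − 1.31 × 5.19 = 4.79 V.
V_SD = 4.79 V ≥ V_ov = 1.31 V, confirming saturation.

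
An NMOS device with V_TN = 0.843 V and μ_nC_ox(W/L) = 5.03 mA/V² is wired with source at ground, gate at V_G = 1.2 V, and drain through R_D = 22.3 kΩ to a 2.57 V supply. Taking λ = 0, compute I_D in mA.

V_GS = V_G = 1.2 V, so V_ov = 1.2 − 0.843 = 0.357 V.
Assume saturation: I_D = ½ k_n V_ov² = 0.5 × 5.03 × 0.357² = 0.321 mA, giving V_DS = V_DD − I_D R_D = 2.57 − 0.321 × 22.3 = -4.58 V.
But -4.58 V < V_ov = 0.357 V, so the device is actually in triode.
In triode I_D = k_n[V_ov V_DS − ½ V_DS²] and I_D = (V_DD − V_DS)/R_D. Equating: 56.1 V_DS² − 41.04 V_DS + 2.57 = 0, giving V_DS = 0.0691 V (the root below V_ov).
I_D = (2.57 − 0.0691) / 22.3 = 0.112 mA.

I_D = 0.112 mA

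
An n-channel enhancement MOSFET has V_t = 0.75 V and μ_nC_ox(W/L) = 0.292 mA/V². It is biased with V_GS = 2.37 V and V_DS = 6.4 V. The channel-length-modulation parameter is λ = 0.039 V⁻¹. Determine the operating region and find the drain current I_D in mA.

V_ov = V_GS − V_t = 2.37 − 0.75 = 1.62 V.
Since V_DS = 6.4 V ≥ V_ov = 1.62 V, the device is in saturation.
I_D = ½ k_n V_ov² (1 + λ V_DS) = 0.5 × 0.292 × 1.62² × (1 + 0.039 × 6.4) = 0.479 mA.

Saturation; I_D = 0.479 mA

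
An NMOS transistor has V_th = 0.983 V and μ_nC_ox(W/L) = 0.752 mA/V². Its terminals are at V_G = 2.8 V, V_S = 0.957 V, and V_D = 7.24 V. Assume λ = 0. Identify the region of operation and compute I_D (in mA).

V_GS = V_G − V_S = 2.8 − 0.957 = 1.84 V; V_DS = V_D − V_S = 7.24 − 0.957 = 6.28 V.
V_ov = V_GS − V_th = 1.84 − 0.983 = 0.86 V.
Since V_DS = 6.28 V ≥ V_ov = 0.86 V, the device is in saturation.
I_D = ½ k_n V_ov² = 0.5 × 0.752 × 0.86² = 0.278 mA.

Saturation; I_D = 0.278 mA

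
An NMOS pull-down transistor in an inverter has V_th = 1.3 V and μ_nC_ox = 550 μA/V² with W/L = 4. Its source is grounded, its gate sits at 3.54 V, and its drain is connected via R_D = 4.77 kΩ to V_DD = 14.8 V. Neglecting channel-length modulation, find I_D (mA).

I_D = 2.95 mA

V_GS = V_G = 3.54 V, so V_ov = 3.54 − 1.3 = 2.24 V.
k_n = μ_nC_ox · (W/L) = 2.2 mA/V².
Assume saturation: I_D = ½ k_n V_ov² = 0.5 × 2.2 × 2.24² = 5.52 mA, giving V_DS = V_DD − I_D R_D = 14.8 − 5.52 × 4.77 = -11.5 V.
But -11.5 V < V_ov = 2.24 V, so the device is actually in triode.
In triode I_D = k_n[V_ov V_DS − ½ V_DS²] and I_D = (V_DD − V_DS)/R_D. Equating: 5.25 V_DS² − 24.51 V_DS + 14.8 = 0, giving V_DS = 0.713 V (the root below V_ov).
I_D = (14.8 − 0.713) / 4.77 = 2.95 mA.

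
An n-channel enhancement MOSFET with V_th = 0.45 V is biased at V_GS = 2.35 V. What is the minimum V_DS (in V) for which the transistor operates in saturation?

The boundary between triode and saturation is V_DS = V_GS − V_th = V_ov.
V_ov = 2.35 − 0.45 = 1.9 V.

V_DS,sat = 1.90 V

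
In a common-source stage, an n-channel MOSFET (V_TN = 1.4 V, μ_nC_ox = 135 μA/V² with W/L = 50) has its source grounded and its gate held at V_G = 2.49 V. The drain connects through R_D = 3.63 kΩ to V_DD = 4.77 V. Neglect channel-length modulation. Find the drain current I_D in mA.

V_GS = V_G = 2.49 V, so V_ov = 2.49 − 1.4 = 1.09 V.
k_n = μ_nC_ox · (W/L) = 6.75 mA/V².
Assume saturation: I_D = ½ k_n V_ov² = 0.5 × 6.75 × 1.09² = 4.01 mA, giving V_DS = V_DD − I_D R_D = 4.77 − 4.01 × 3.63 = -9.79 V.
But -9.79 V < V_ov = 1.09 V, so the device is actually in triode.
In triode I_D = k_n[V_ov V_DS − ½ V_DS²] and I_D = (V_DD − V_DS)/R_D. Equating: 12.3 V_DS² − 27.71 V_DS + 4.77 = 0, giving V_DS = 0.188 V (the root below V_ov).
I_D = (4.77 − 0.188) / 3.63 = 1.26 mA.

I_D = 1.26 mA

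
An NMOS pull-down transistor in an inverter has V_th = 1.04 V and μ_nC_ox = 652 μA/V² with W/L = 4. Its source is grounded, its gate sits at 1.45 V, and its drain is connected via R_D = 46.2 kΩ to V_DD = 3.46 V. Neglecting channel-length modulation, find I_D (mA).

I_D = 0.0733 mA

V_GS = V_G = 1.45 V, so V_ov = 1.45 − 1.04 = 0.41 V.
k_n = μ_nC_ox · (W/L) = 2.608 mA/V².
Assume saturation: I_D = ½ k_n V_ov² = 0.5 × 2.608 × 0.41² = 0.219 mA, giving V_DS = V_DD − I_D R_D = 3.46 − 0.219 × 46.2 = -6.67 V.
But -6.67 V < V_ov = 0.41 V, so the device is actually in triode.
In triode I_D = k_n[V_ov V_DS − ½ V_DS²] and I_D = (V_DD − V_DS)/R_D. Equating: 60.2 V_DS² − 50.4 V_DS + 3.46 = 0, giving V_DS = 0.0755 V (the root below V_ov).
I_D = (3.46 − 0.0755) / 46.2 = 0.0733 mA.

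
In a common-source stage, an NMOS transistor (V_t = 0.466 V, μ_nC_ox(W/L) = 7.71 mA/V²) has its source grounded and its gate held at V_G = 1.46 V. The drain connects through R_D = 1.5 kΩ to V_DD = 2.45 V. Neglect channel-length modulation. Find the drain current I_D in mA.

I_D = 1.49 mA

V_GS = V_G = 1.46 V, so V_ov = 1.46 − 0.466 = 0.994 V.
Assume saturation: I_D = ½ k_n V_ov² = 0.5 × 7.71 × 0.994² = 3.81 mA, giving V_DS = V_DD − I_D R_D = 2.45 − 3.81 × 1.5 = -3.26 V.
But -3.26 V < V_ov = 0.994 V, so the device is actually in triode.
In triode I_D = k_n[V_ov V_DS − ½ V_DS²] and I_D = (V_DD − V_DS)/R_D. Equating: 5.78 V_DS² − 12.5 V_DS + 2.45 = 0, giving V_DS = 0.218 V (the root below V_ov).
I_D = (2.45 − 0.218) / 1.5 = 1.49 mA.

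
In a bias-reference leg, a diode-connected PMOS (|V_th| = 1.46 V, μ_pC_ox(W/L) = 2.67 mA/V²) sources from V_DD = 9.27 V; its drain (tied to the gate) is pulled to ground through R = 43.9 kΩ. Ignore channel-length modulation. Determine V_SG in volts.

V_SG = 1.82 V

With gate tied to drain, V_SG = V_SD ≥ V_SG − |V_th|, so the device is in saturation.
KCL at the drain: ½ k_p (V_SG − |V_th|)² = (V_DD − V_SG)/R.
Let x = V_SG − 1.46. Then 58.6 x² + x − 7.81 = 0, giving x = 0.357 V (positive root), so V_SG = 1.82 V.
I_D = (V_DD − V_SG)/R = (9.27 − 1.82) / 43.9 = 0.17 mA.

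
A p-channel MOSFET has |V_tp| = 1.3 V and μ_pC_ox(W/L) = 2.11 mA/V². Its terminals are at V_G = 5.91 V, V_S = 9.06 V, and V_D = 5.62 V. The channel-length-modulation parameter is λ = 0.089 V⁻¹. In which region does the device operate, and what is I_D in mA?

V_SG = V_S − V_G = 9.06 − 5.91 = 3.15 V; V_SD = V_S − V_D = 9.06 − 5.62 = 3.44 V.
V_ov = V_SG − |V_tp| = 3.15 − 1.3 = 1.85 V.
Since V_SD = 3.44 V ≥ V_ov = 1.85 V, the device is in saturation.
I_D = ½ k_p V_ov² (1 + λ V_SD) = 0.5 × 2.11 × 1.85² × (1 + 0.089 × 3.44) = 4.72 mA.

Saturation; I_D = 4.72 mA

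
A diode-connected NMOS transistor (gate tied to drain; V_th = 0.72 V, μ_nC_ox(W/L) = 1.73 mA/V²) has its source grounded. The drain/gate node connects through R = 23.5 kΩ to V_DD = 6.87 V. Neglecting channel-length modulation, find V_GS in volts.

With gate tied to drain, V_GS = V_DS ≥ V_GS − V_th, so the device is in saturation.
KCL at the drain: ½ k_n (V_GS − V_th)² = (V_DD − V_GS)/R.
Let x = V_GS − 0.72. Then 20.3 x² + x − 6.15 = 0, giving x = 0.526 V (positive root), so V_GS = 1.25 V.
I_D = (V_DD − V_GS)/R = (6.87 − 1.25) / 23.5 = 0.239 mA.

V_GS = 1.25 V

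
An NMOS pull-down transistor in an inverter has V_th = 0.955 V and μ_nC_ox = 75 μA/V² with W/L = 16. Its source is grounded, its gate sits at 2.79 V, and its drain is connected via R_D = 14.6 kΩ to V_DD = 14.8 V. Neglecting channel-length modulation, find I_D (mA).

I_D = 0.978 mA

V_GS = V_G = 2.79 V, so V_ov = 2.79 − 0.955 = 1.83 V.
k_n = μ_nC_ox · (W/L) = 1.2 mA/V².
Assume saturation: I_D = ½ k_n V_ov² = 0.5 × 1.2 × 1.83² = 2.02 mA, giving V_DS = V_DD − I_D R_D = 14.8 − 2.02 × 14.6 = -14.7 V.
But -14.7 V < V_ov = 1.83 V, so the device is actually in triode.
In triode I_D = k_n[V_ov V_DS − ½ V_DS²] and I_D = (V_DD − V_DS)/R_D. Equating: 8.76 V_DS² − 33.15 V_DS + 14.8 = 0, giving V_DS = 0.517 V (the root below V_ov).
I_D = (14.8 − 0.517) / 14.6 = 0.978 mA.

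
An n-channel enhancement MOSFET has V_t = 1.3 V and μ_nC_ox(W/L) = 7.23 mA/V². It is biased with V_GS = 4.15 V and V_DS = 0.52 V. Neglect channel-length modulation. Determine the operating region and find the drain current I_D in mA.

Triode; I_D = 9.74 mA

V_ov = V_GS − V_t = 4.15 − 1.3 = 2.85 V.
Since V_DS = 0.52 V < V_ov = 2.85 V, the device is in the triode region.
I_D = k_n [V_ov · V_DS − ½ V_DS²] = 7.23 × [2.85 × 0.52 − 0.5 × 0.52²] = 9.74 mA.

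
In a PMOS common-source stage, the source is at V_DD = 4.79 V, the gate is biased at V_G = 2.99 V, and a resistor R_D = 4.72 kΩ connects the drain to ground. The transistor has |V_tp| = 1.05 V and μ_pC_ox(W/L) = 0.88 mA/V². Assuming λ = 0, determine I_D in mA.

V_SG = V_DD − V_G = 4.79 − 2.99 = 1.8 V, so V_ov = 1.8 − 1.05 = 0.75 V.
Assume saturation: I_D = ½ k_p V_ov² = 0.5 × 0.88 × 0.75² = 0.247 mA, giving V_SD = V_DD − I_D R_D = 4.79 − 0.247 × 4.72 = 3.62 V.
V_SD = 3.62 V ≥ V_ov = 0.75 V, confirming saturation.

I_D = 0.247 mA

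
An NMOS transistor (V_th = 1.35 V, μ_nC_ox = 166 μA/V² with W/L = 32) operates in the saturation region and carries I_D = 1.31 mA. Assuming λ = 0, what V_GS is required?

V_GS = 2.05 V

k_n = μ_nC_ox · (W/L) = 5.312 mA/V².
In saturation I_D = ½ k_n (V_GS − V_th)², so V_GS − V_th = √(2 I_D / k_n) = √(2 × 1.31 / 5.312) = 0.702 V.
V_GS = 1.35 + 0.702 = 2.05 V.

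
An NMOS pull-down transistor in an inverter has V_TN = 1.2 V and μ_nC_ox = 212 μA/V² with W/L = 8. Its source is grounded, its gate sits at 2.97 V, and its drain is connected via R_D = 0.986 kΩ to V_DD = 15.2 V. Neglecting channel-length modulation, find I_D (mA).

I_D = 2.66 mA

V_GS = V_G = 2.97 V, so V_ov = 2.97 − 1.2 = 1.77 V.
k_n = μ_nC_ox · (W/L) = 1.696 mA/V².
Assume saturation: I_D = ½ k_n V_ov² = 0.5 × 1.696 × 1.77² = 2.66 mA, giving V_DS = V_DD − I_D R_D = 15.2 − 2.66 × 0.986 = 12.6 V.
V_DS = 12.6 V ≥ V_ov = 1.77 V, confirming saturation.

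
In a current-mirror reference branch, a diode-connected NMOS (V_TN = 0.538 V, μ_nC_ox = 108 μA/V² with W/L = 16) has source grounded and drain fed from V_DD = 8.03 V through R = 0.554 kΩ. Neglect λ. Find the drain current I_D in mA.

With gate tied to drain, V_GS = V_DS ≥ V_GS − V_TN, so the device is in saturation.
k_n = μ_nC_ox · (W/L) = 1.728 mA/V².
KCL at the drain: ½ k_n (V_GS − V_TN)² = (V_DD − V_GS)/R.
Let x = V_GS − 0.538. Then 0.479 x² + x − 7.492 = 0, giving x = 3.05 V (positive root), so V_GS = 3.59 V.
I_D = (V_DD − V_GS)/R = (8.03 − 3.59) / 0.554 = 8.02 mA.

I_D = 8.02 mA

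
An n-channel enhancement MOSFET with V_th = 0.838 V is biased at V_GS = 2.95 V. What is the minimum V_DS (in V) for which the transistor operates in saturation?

V_DS,sat = 2.11 V

The boundary between triode and saturation is V_DS = V_GS − V_th = V_ov.
V_ov = 2.95 − 0.838 = 2.11 V.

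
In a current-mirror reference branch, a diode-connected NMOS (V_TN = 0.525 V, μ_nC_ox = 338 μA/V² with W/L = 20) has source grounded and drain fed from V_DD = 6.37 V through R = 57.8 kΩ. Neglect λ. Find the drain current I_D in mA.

I_D = 0.0982 mA

With gate tied to drain, V_GS = V_DS ≥ V_GS − V_TN, so the device is in saturation.
k_n = μ_nC_ox · (W/L) = 6.76 mA/V².
KCL at the drain: ½ k_n (V_GS − V_TN)² = (V_DD − V_GS)/R.
Let x = V_GS − 0.525. Then 195 x² + x − 5.845 = 0, giving x = 0.17 V (positive root), so V_GS = 0.695 V.
I_D = (V_DD − V_GS)/R = (6.37 − 0.695) / 57.8 = 0.0982 mA.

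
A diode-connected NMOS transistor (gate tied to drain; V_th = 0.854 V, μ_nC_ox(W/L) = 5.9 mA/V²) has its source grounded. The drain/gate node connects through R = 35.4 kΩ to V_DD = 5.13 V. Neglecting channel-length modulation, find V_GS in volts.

With gate tied to drain, V_GS = V_DS ≥ V_GS − V_th, so the device is in saturation.
KCL at the drain: ½ k_n (V_GS − V_th)² = (V_DD − V_GS)/R.
Let x = V_GS − 0.854. Then 104 x² + x − 4.276 = 0, giving x = 0.198 V (positive root), so V_GS = 1.05 V.
I_D = (V_DD − V_GS)/R = (5.13 − 1.05) / 35.4 = 0.115 mA.

V_GS = 1.05 V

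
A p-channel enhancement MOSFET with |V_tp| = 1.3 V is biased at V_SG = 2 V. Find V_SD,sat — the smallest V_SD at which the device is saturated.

The boundary between triode and saturation is V_SD = V_SG − |V_tp| = V_ov.
V_ov = 2 − 1.3 = 0.7 V.

V_SD,sat = 0.700 V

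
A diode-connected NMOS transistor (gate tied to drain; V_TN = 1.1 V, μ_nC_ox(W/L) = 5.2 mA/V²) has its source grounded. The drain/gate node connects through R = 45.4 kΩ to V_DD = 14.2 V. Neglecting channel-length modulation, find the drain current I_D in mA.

I_D = 0.281 mA

With gate tied to drain, V_GS = V_DS ≥ V_GS − V_TN, so the device is in saturation.
KCL at the drain: ½ k_n (V_GS − V_TN)² = (V_DD − V_GS)/R.
Let x = V_GS − 1.1. Then 118 x² + x − 13.1 = 0, giving x = 0.329 V (positive root), so V_GS = 1.43 V.
I_D = (V_DD − V_GS)/R = (14.2 − 1.43) / 45.4 = 0.281 mA.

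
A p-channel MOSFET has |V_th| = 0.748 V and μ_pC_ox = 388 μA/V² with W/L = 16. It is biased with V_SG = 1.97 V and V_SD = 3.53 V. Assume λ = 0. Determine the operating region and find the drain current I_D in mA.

Saturation; I_D = 4.64 mA

k_p = μ_pC_ox · (W/L) = 6.208 mA/V².
V_ov = V_SG − |V_th| = 1.97 − 0.748 = 1.22 V.
Since V_SD = 3.53 V ≥ V_ov = 1.22 V, the device is in saturation.
I_D = ½ k_p V_ov² = 0.5 × 6.208 × 1.22² = 4.64 mA.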